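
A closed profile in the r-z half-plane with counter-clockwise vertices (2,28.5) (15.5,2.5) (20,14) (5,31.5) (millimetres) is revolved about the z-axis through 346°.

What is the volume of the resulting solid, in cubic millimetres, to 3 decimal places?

Profile (r,z), 4 vertices: (2,28.5) (15.5,2.5) (20,14) (5,31.5)
edge 0: (2,28.5)→(15.5,2.5)  cross = 2·2.5 − 15.5·28.5 = -436.7500; (r_i+r_j)·cross = 17.5·-436.7500 = -7643.1250
edge 1: (15.5,2.5)→(20,14)  cross = 15.5·14 − 20·2.5 = 167.0000; (r_i+r_j)·cross = 35.5·167.0000 = 5928.5000
edge 2: (20,14)→(5,31.5)  cross = 20·31.5 − 5·14 = 560.0000; (r_i+r_j)·cross = 25·560.0000 = 14000.0000
edge 3: (5,31.5)→(2,28.5)  cross = 5·28.5 − 2·31.5 = 79.5000; (r_i+r_j)·cross = 7·79.5000 = 556.5000
Σcross = 369.7500 → A = |Σcross|/2 = 184.8750 mm²
Σ(r_i+r_j)·cross = 12841.8750 → first moment M = |Σ|/6 = 2140.3125
R_c = M/A = 2140.3125/184.8750 = 11.5771 mm
θ = 346° = 6.038839 rad
V = θ·R_c·A = 6.038839·11.5771·184.8750 = 12925.003 mm³

Volume = 12925.003 mm³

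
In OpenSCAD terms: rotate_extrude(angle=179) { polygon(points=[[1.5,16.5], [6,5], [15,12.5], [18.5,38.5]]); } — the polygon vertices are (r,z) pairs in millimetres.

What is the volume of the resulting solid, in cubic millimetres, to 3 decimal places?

Profile (r,z), 4 vertices: (1.5,16.5) (6,5) (15,12.5) (18.5,38.5)
edge 0: (1.5,16.5)→(6,5)  cross = 1.5·5 − 6·16.5 = -91.5000; (r_i+r_j)·cross = 7.5·-91.5000 = -686.2500
edge 1: (6,5)→(15,12.5)  cross = 6·12.5 − 15·5 = 0.0000; (r_i+r_j)·cross = 21·0.0000 = 0.0000
edge 2: (15,12.5)→(18.5,38.5)  cross = 15·38.5 − 18.5·12.5 = 346.2500; (r_i+r_j)·cross = 33.5·346.2500 = 11599.3750
edge 3: (18.5,38.5)→(1.5,16.5)  cross = 18.5·16.5 − 1.5·38.5 = 247.5000; (r_i+r_j)·cross = 20·247.5000 = 4950.0000
Σcross = 502.2500 → A = |Σcross|/2 = 251.1250 mm²
Σ(r_i+r_j)·cross = 15863.1250 → first moment M = |Σ|/6 = 2643.8542
R_c = M/A = 2643.8542/251.1250 = 10.5280 mm
θ = 179° = 3.124139 rad
V = θ·R_c·A = 3.124139·10.5280·251.1250 = 8259.769 mm³

Volume = 8259.769 mm³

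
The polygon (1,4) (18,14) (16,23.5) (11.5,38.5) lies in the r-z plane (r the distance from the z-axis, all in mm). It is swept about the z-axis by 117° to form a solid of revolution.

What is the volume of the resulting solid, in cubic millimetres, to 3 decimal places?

Volume = 5195.576 mm³

Profile (r,z), 4 vertices: (1,4) (18,14) (16,23.5) (11.5,38.5)
edge 0: (1,4)→(18,14)  cross = 1·14 − 18·4 = -58.0000; (r_i+r_j)·cross = 19·-58.0000 = -1102.0000
edge 1: (18,14)→(16,23.5)  cross = 18·23.5 − 16·14 = 199.0000; (r_i+r_j)·cross = 34·199.0000 = 6766.0000
edge 2: (16,23.5)→(11.5,38.5)  cross = 16·38.5 − 11.5·23.5 = 345.7500; (r_i+r_j)·cross = 27.5·345.7500 = 9508.1250
edge 3: (11.5,38.5)→(1,4)  cross = 11.5·4 − 1·38.5 = 7.5000; (r_i+r_j)·cross = 12.5·7.5000 = 93.7500
Σcross = 494.2500 → A = |Σcross|/2 = 247.1250 mm²
Σ(r_i+r_j)·cross = 15265.8750 → first moment M = |Σ|/6 = 2544.3125
R_c = M/A = 2544.3125/247.1250 = 10.2956 mm
θ = 117° = 2.042035 rad
V = θ·R_c·A = 2.042035·10.2956·247.1250 = 5195.576 mm³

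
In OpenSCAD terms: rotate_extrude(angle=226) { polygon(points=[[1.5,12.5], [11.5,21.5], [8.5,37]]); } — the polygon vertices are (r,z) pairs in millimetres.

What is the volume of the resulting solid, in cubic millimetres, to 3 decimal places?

Profile (r,z), 3 vertices: (1.5,12.5) (11.5,21.5) (8.5,37)
edge 0: (1.5,12.5)→(11.5,21.5)  cross = 1.5·21.5 − 11.5·12.5 = -111.5000; (r_i+r_j)·cross = 13·-111.5000 = -1449.5000
edge 1: (11.5,21.5)→(8.5,37)  cross = 11.5·37 − 8.5·21.5 = 242.7500; (r_i+r_j)·cross = 20·242.7500 = 4855.0000
edge 2: (8.5,37)→(1.5,12.5)  cross = 8.5·12.5 − 1.5·37 = 50.7500; (r_i+r_j)·cross = 10·50.7500 = 507.5000
Σcross = 182.0000 → A = |Σcross|/2 = 91.0000 mm²
Σ(r_i+r_j)·cross = 3913.0000 → first moment M = |Σ|/6 = 652.1667
R_c = M/A = 652.1667/91.0000 = 7.1667 mm
θ = 226° = 3.944444 rad
V = θ·R_c·A = 3.944444·7.1667·91.0000 = 2572.435 mm³

Volume = 2572.435 mm³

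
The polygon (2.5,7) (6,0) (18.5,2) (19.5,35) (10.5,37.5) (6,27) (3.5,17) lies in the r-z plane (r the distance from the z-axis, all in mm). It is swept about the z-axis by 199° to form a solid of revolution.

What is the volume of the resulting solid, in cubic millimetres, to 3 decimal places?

Volume = 20203.056 mm³

Profile (r,z), 7 vertices: (2.5,7) (6,0) (18.5,2) (19.5,35) (10.5,37.5) (6,27) (3.5,17)
edge 0: (2.5,7)→(6,0)  cross = 2.5·0 − 6·7 = -42.0000; (r_i+r_j)·cross = 8.5·-42.0000 = -357.0000
edge 1: (6,0)→(18.5,2)  cross = 6·2 − 18.5·0 = 12.0000; (r_i+r_j)·cross = 24.5·12.0000 = 294.0000
edge 2: (18.5,2)→(19.5,35)  cross = 18.5·35 − 19.5·2 = 608.5000; (r_i+r_j)·cross = 38·608.5000 = 23123.0000
edge 3: (19.5,35)→(10.5,37.5)  cross = 19.5·37.5 − 10.5·35 = 363.7500; (r_i+r_j)·cross = 30·363.7500 = 10912.5000
edge 4: (10.5,37.5)→(6,27)  cross = 10.5·27 − 6·37.5 = 58.5000; (r_i+r_j)·cross = 16.5·58.5000 = 965.2500
edge 5: (6,27)→(3.5,17)  cross = 6·17 − 3.5·27 = 7.5000; (r_i+r_j)·cross = 9.5·7.5000 = 71.2500
edge 6: (3.5,17)→(2.5,7)  cross = 3.5·7 − 2.5·17 = -18.0000; (r_i+r_j)·cross = 6·-18.0000 = -108.0000
Σcross = 990.2500 → A = |Σcross|/2 = 495.1250 mm²
Σ(r_i+r_j)·cross = 34901.0000 → first moment M = |Σ|/6 = 5816.8333
R_c = M/A = 5816.8333/495.1250 = 11.7482 mm
θ = 199° = 3.473205 rad
V = θ·R_c·A = 3.473205·11.7482·495.1250 = 20203.056 mm³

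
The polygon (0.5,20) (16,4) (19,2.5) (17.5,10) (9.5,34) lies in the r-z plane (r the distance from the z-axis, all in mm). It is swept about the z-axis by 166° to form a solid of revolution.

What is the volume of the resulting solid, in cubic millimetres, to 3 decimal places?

Profile (r,z), 5 vertices: (0.5,20) (16,4) (19,2.5) (17.5,10) (9.5,34)
edge 0: (0.5,20)→(16,4)  cross = 0.5·4 − 16·20 = -318.0000; (r_i+r_j)·cross = 16.5·-318.0000 = -5247.0000
edge 1: (16,4)→(19,2.5)  cross = 16·2.5 − 19·4 = -36.0000; (r_i+r_j)·cross = 35·-36.0000 = -1260.0000
edge 2: (19,2.5)→(17.5,10)  cross = 19·10 − 17.5·2.5 = 146.2500; (r_i+r_j)·cross = 36.5·146.2500 = 5338.1250
edge 3: (17.5,10)→(9.5,34)  cross = 17.5·34 − 9.5·10 = 500.0000; (r_i+r_j)·cross = 27·500.0000 = 13500.0000
edge 4: (9.5,34)→(0.5,20)  cross = 9.5·20 − 0.5·34 = 173.0000; (r_i+r_j)·cross = 10·173.0000 = 1730.0000
Σcross = 465.2500 → A = |Σcross|/2 = 232.6250 mm²
Σ(r_i+r_j)·cross = 14061.1250 → first moment M = |Σ|/6 = 2343.5208
R_c = M/A = 2343.5208/232.6250 = 10.0742 mm
θ = 166° = 2.897247 rad
V = θ·R_c·A = 2.897247·10.0742·232.6250 = 6789.758 mm³

Volume = 6789.758 mm³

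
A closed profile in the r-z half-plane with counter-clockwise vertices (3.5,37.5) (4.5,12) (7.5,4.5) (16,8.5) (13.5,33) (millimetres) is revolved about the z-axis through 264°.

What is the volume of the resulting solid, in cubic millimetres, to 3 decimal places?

Profile (r,z), 5 vertices: (3.5,37.5) (4.5,12) (7.5,4.5) (16,8.5) (13.5,33)
edge 0: (3.5,37.5)→(4.5,12)  cross = 3.5·12 − 4.5·37.5 = -126.7500; (r_i+r_j)·cross = 8·-126.7500 = -1014.0000
edge 1: (4.5,12)→(7.5,4.5)  cross = 4.5·4.5 − 7.5·12 = -69.7500; (r_i+r_j)·cross = 12·-69.7500 = -837.0000
edge 2: (7.5,4.5)→(16,8.5)  cross = 7.5·8.5 − 16·4.5 = -8.2500; (r_i+r_j)·cross = 23.5·-8.2500 = -193.8750
edge 3: (16,8.5)→(13.5,33)  cross = 16·33 − 13.5·8.5 = 413.2500; (r_i+r_j)·cross = 29.5·413.2500 = 12190.8750
edge 4: (13.5,33)→(3.5,37.5)  cross = 13.5·37.5 − 3.5·33 = 390.7500; (r_i+r_j)·cross = 17·390.7500 = 6642.7500
Σcross = 599.2500 → A = |Σcross|/2 = 299.6250 mm²
Σ(r_i+r_j)·cross = 16788.7500 → first moment M = |Σ|/6 = 2798.1250
R_c = M/A = 2798.1250/299.6250 = 9.3388 mm
θ = 264° = 4.607669 rad
V = θ·R_c·A = 4.607669·9.3388·299.6250 = 12892.834 mm³

Volume = 12892.834 mm³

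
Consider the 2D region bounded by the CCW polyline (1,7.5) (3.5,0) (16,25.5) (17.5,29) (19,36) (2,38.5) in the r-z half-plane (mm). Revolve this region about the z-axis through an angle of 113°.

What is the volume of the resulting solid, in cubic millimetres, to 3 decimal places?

Volume = 6205.720 mm³

Profile (r,z), 6 vertices: (1,7.5) (3.5,0) (16,25.5) (17.5,29) (19,36) (2,38.5)
edge 0: (1,7.5)→(3.5,0)  cross = 1·0 − 3.5·7.5 = -26.2500; (r_i+r_j)·cross = 4.5·-26.2500 = -118.1250
edge 1: (3.5,0)→(16,25.5)  cross = 3.5·25.5 − 16·0 = 89.2500; (r_i+r_j)·cross = 19.5·89.2500 = 1740.3750
edge 2: (16,25.5)→(17.5,29)  cross = 16·29 − 17.5·25.5 = 17.7500; (r_i+r_j)·cross = 33.5·17.7500 = 594.6250
edge 3: (17.5,29)→(19,36)  cross = 17.5·36 − 19·29 = 79.0000; (r_i+r_j)·cross = 36.5·79.0000 = 2883.5000
edge 4: (19,36)→(2,38.5)  cross = 19·38.5 − 2·36 = 659.5000; (r_i+r_j)·cross = 21·659.5000 = 13849.5000
edge 5: (2,38.5)→(1,7.5)  cross = 2·7.5 − 1·38.5 = -23.5000; (r_i+r_j)·cross = 3·-23.5000 = -70.5000
Σcross = 795.7500 → A = |Σcross|/2 = 397.8750 mm²
Σ(r_i+r_j)·cross = 18879.3750 → first moment M = |Σ|/6 = 3146.5625
R_c = M/A = 3146.5625/397.8750 = 7.9084 mm
θ = 113° = 1.972222 rad
V = θ·R_c·A = 1.972222·7.9084·397.8750 = 6205.720 mm³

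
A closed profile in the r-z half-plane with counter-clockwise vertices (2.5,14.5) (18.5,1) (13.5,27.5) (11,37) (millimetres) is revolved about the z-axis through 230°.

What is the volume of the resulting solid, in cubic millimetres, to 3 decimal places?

Profile (r,z), 4 vertices: (2.5,14.5) (18.5,1) (13.5,27.5) (11,37)
edge 0: (2.5,14.5)→(18.5,1)  cross = 2.5·1 − 18.5·14.5 = -265.7500; (r_i+r_j)·cross = 21·-265.7500 = -5580.7500
edge 1: (18.5,1)→(13.5,27.5)  cross = 18.5·27.5 − 13.5·1 = 495.2500; (r_i+r_j)·cross = 32·495.2500 = 15848.0000
edge 2: (13.5,27.5)→(11,37)  cross = 13.5·37 − 11·27.5 = 197.0000; (r_i+r_j)·cross = 24.5·197.0000 = 4826.5000
edge 3: (11,37)→(2.5,14.5)  cross = 11·14.5 − 2.5·37 = 67.0000; (r_i+r_j)·cross = 13.5·67.0000 = 904.5000
Σcross = 493.5000 → A = |Σcross|/2 = 246.7500 mm²
Σ(r_i+r_j)·cross = 15998.2500 → first moment M = |Σ|/6 = 2666.3750
R_c = M/A = 2666.3750/246.7500 = 10.8060 mm
θ = 230° = 4.014257 rad
V = θ·R_c·A = 4.014257·10.8060·246.7500 = 10703.515 mm³

Volume = 10703.515 mm³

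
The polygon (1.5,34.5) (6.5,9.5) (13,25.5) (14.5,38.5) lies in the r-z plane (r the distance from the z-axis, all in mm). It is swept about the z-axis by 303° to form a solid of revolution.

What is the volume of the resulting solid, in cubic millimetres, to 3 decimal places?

Volume = 8654.822 mm³

Profile (r,z), 4 vertices: (1.5,34.5) (6.5,9.5) (13,25.5) (14.5,38.5)
edge 0: (1.5,34.5)→(6.5,9.5)  cross = 1.5·9.5 − 6.5·34.5 = -210.0000; (r_i+r_j)·cross = 8·-210.0000 = -1680.0000
edge 1: (6.5,9.5)→(13,25.5)  cross = 6.5·25.5 − 13·9.5 = 42.2500; (r_i+r_j)·cross = 19.5·42.2500 = 823.8750
edge 2: (13,25.5)→(14.5,38.5)  cross = 13·38.5 − 14.5·25.5 = 130.7500; (r_i+r_j)·cross = 27.5·130.7500 = 3595.6250
edge 3: (14.5,38.5)→(1.5,34.5)  cross = 14.5·34.5 − 1.5·38.5 = 442.5000; (r_i+r_j)·cross = 16·442.5000 = 7080.0000
Σcross = 405.5000 → A = |Σcross|/2 = 202.7500 mm²
Σ(r_i+r_j)·cross = 9819.5000 → first moment M = |Σ|/6 = 1636.5833
R_c = M/A = 1636.5833/202.7500 = 8.0719 mm
θ = 303° = 5.288348 rad
V = θ·R_c·A = 5.288348·8.0719·202.7500 = 8654.822 mm³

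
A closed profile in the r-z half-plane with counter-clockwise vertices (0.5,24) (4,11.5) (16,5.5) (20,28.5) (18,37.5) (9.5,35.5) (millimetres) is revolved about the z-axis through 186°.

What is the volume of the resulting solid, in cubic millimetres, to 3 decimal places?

Profile (r,z), 6 vertices: (0.5,24) (4,11.5) (16,5.5) (20,28.5) (18,37.5) (9.5,35.5)
edge 0: (0.5,24)→(4,11.5)  cross = 0.5·11.5 − 4·24 = -90.2500; (r_i+r_j)·cross = 4.5·-90.2500 = -406.1250
edge 1: (4,11.5)→(16,5.5)  cross = 4·5.5 − 16·11.5 = -162.0000; (r_i+r_j)·cross = 20·-162.0000 = -3240.0000
edge 2: (16,5.5)→(20,28.5)  cross = 16·28.5 − 20·5.5 = 346.0000; (r_i+r_j)·cross = 36·346.0000 = 12456.0000
edge 3: (20,28.5)→(18,37.5)  cross = 20·37.5 − 18·28.5 = 237.0000; (r_i+r_j)·cross = 38·237.0000 = 9006.0000
edge 4: (18,37.5)→(9.5,35.5)  cross = 18·35.5 − 9.5·37.5 = 282.7500; (r_i+r_j)·cross = 27.5·282.7500 = 7775.6250
edge 5: (9.5,35.5)→(0.5,24)  cross = 9.5·24 − 0.5·35.5 = 210.2500; (r_i+r_j)·cross = 10·210.2500 = 2102.5000
Σcross = 823.7500 → A = |Σcross|/2 = 411.8750 mm²
Σ(r_i+r_j)·cross = 27694.0000 → first moment M = |Σ|/6 = 4615.6667
R_c = M/A = 4615.6667/411.8750 = 11.2065 mm
θ = 186° = 3.246312 rad
V = θ·R_c·A = 3.246312·11.2065·411.8750 = 14983.896 mm³

Volume = 14983.896 mm³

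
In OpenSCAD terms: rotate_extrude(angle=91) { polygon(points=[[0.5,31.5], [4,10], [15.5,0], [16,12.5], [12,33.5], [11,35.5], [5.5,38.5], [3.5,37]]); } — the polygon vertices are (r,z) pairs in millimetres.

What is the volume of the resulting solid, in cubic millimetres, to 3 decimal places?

Volume = 5140.238 mm³

Profile (r,z), 8 vertices: (0.5,31.5) (4,10) (15.5,0) (16,12.5) (12,33.5) (11,35.5) (5.5,38.5) (3.5,37)
edge 0: (0.5,31.5)→(4,10)  cross = 0.5·10 − 4·31.5 = -121.0000; (r_i+r_j)·cross = 4.5·-121.0000 = -544.5000
edge 1: (4,10)→(15.5,0)  cross = 4·0 − 15.5·10 = -155.0000; (r_i+r_j)·cross = 19.5·-155.0000 = -3022.5000
edge 2: (15.5,0)→(16,12.5)  cross = 15.5·12.5 − 16·0 = 193.7500; (r_i+r_j)·cross = 31.5·193.7500 = 6103.1250
edge 3: (16,12.5)→(12,33.5)  cross = 16·33.5 − 12·12.5 = 386.0000; (r_i+r_j)·cross = 28·386.0000 = 10808.0000
edge 4: (12,33.5)→(11,35.5)  cross = 12·35.5 − 11·33.5 = 57.5000; (r_i+r_j)·cross = 23·57.5000 = 1322.5000
edge 5: (11,35.5)→(5.5,38.5)  cross = 11·38.5 − 5.5·35.5 = 228.2500; (r_i+r_j)·cross = 16.5·228.2500 = 3766.1250
edge 6: (5.5,38.5)→(3.5,37)  cross = 5.5·37 − 3.5·38.5 = 68.7500; (r_i+r_j)·cross = 9·68.7500 = 618.7500
edge 7: (3.5,37)→(0.5,31.5)  cross = 3.5·31.5 − 0.5·37 = 91.7500; (r_i+r_j)·cross = 4·91.7500 = 367.0000
Σcross = 750.0000 → A = |Σcross|/2 = 375.0000 mm²
Σ(r_i+r_j)·cross = 19418.5000 → first moment M = |Σ|/6 = 3236.4167
R_c = M/A = 3236.4167/375.0000 = 8.6304 mm
θ = 91° = 1.588250 rad
V = θ·R_c·A = 1.588250·8.6304·375.0000 = 5140.238 mm³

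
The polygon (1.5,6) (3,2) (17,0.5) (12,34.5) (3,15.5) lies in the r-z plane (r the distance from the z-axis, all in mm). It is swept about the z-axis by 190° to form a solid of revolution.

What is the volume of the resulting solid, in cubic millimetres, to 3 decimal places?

Profile (r,z), 5 vertices: (1.5,6) (3,2) (17,0.5) (12,34.5) (3,15.5)
edge 0: (1.5,6)→(3,2)  cross = 1.5·2 − 3·6 = -15.0000; (r_i+r_j)·cross = 4.5·-15.0000 = -67.5000
edge 1: (3,2)→(17,0.5)  cross = 3·0.5 − 17·2 = -32.5000; (r_i+r_j)·cross = 20·-32.5000 = -650.0000
edge 2: (17,0.5)→(12,34.5)  cross = 17·34.5 − 12·0.5 = 580.5000; (r_i+r_j)·cross = 29·580.5000 = 16834.5000
edge 3: (12,34.5)→(3,15.5)  cross = 12·15.5 − 3·34.5 = 82.5000; (r_i+r_j)·cross = 15·82.5000 = 1237.5000
edge 4: (3,15.5)→(1.5,6)  cross = 3·6 − 1.5·15.5 = -5.2500; (r_i+r_j)·cross = 4.5·-5.2500 = -23.6250
Σcross = 610.2500 → A = |Σcross|/2 = 305.1250 mm²
Σ(r_i+r_j)·cross = 17330.8750 → first moment M = |Σ|/6 = 2888.4792
R_c = M/A = 2888.4792/305.1250 = 9.4665 mm
θ = 190° = 3.316126 rad
V = θ·R_c·A = 3.316126·9.4665·305.1250 = 9578.560 mm³

Volume = 9578.560 mm³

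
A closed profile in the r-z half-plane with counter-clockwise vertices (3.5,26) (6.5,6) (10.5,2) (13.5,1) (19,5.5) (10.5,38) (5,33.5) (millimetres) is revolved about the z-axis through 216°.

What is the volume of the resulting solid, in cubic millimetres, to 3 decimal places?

Volume = 13370.932 mm³

Profile (r,z), 7 vertices: (3.5,26) (6.5,6) (10.5,2) (13.5,1) (19,5.5) (10.5,38) (5,33.5)
edge 0: (3.5,26)→(6.5,6)  cross = 3.5·6 − 6.5·26 = -148.0000; (r_i+r_j)·cross = 10·-148.0000 = -1480.0000
edge 1: (6.5,6)→(10.5,2)  cross = 6.5·2 − 10.5·6 = -50.0000; (r_i+r_j)·cross = 17·-50.0000 = -850.0000
edge 2: (10.5,2)→(13.5,1)  cross = 10.5·1 − 13.5·2 = -16.5000; (r_i+r_j)·cross = 24·-16.5000 = -396.0000
edge 3: (13.5,1)→(19,5.5)  cross = 13.5·5.5 − 19·1 = 55.2500; (r_i+r_j)·cross = 32.5·55.2500 = 1795.6250
edge 4: (19,5.5)→(10.5,38)  cross = 19·38 − 10.5·5.5 = 664.2500; (r_i+r_j)·cross = 29.5·664.2500 = 19595.3750
edge 5: (10.5,38)→(5,33.5)  cross = 10.5·33.5 − 5·38 = 161.7500; (r_i+r_j)·cross = 15.5·161.7500 = 2507.1250
edge 6: (5,33.5)→(3.5,26)  cross = 5·26 − 3.5·33.5 = 12.7500; (r_i+r_j)·cross = 8.5·12.7500 = 108.3750
Σcross = 679.5000 → A = |Σcross|/2 = 339.7500 mm²
Σ(r_i+r_j)·cross = 21280.5000 → first moment M = |Σ|/6 = 3546.7500
R_c = M/A = 3546.7500/339.7500 = 10.4393 mm
θ = 216° = 3.769911 rad
V = θ·R_c·A = 3.769911·10.4393·339.7500 = 13370.932 mm³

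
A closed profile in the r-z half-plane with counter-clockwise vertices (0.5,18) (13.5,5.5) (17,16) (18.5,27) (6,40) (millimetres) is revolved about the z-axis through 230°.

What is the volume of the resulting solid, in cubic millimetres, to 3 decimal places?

Profile (r,z), 5 vertices: (0.5,18) (13.5,5.5) (17,16) (18.5,27) (6,40)
edge 0: (0.5,18)→(13.5,5.5)  cross = 0.5·5.5 − 13.5·18 = -240.2500; (r_i+r_j)·cross = 14·-240.2500 = -3363.5000
edge 1: (13.5,5.5)→(17,16)  cross = 13.5·16 − 17·5.5 = 122.5000; (r_i+r_j)·cross = 30.5·122.5000 = 3736.2500
edge 2: (17,16)→(18.5,27)  cross = 17·27 − 18.5·16 = 163.0000; (r_i+r_j)·cross = 35.5·163.0000 = 5786.5000
edge 3: (18.5,27)→(6,40)  cross = 18.5·40 − 6·27 = 578.0000; (r_i+r_j)·cross = 24.5·578.0000 = 14161.0000
edge 4: (6,40)→(0.5,18)  cross = 6·18 − 0.5·40 = 88.0000; (r_i+r_j)·cross = 6.5·88.0000 = 572.0000
Σcross = 711.2500 → A = |Σcross|/2 = 355.6250 mm²
Σ(r_i+r_j)·cross = 20892.2500 → first moment M = |Σ|/6 = 3482.0417
R_c = M/A = 3482.0417/355.6250 = 9.7913 mm
θ = 230° = 4.014257 rad
V = θ·R_c·A = 4.014257·9.7913·355.6250 = 13977.811 mm³

Volume = 13977.811 mm³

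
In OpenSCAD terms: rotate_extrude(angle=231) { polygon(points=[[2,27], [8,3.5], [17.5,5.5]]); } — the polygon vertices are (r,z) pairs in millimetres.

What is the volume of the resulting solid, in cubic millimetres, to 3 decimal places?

Volume = 4347.108 mm³

Profile (r,z), 3 vertices: (2,27) (8,3.5) (17.5,5.5)
edge 0: (2,27)→(8,3.5)  cross = 2·3.5 − 8·27 = -209.0000; (r_i+r_j)·cross = 10·-209.0000 = -2090.0000
edge 1: (8,3.5)→(17.5,5.5)  cross = 8·5.5 − 17.5·3.5 = -17.2500; (r_i+r_j)·cross = 25.5·-17.2500 = -439.8750
edge 2: (17.5,5.5)→(2,27)  cross = 17.5·27 − 2·5.5 = 461.5000; (r_i+r_j)·cross = 19.5·461.5000 = 8999.2500
Σcross = 235.2500 → A = |Σcross|/2 = 117.6250 mm²
Σ(r_i+r_j)·cross = 6469.3750 → first moment M = |Σ|/6 = 1078.2292
R_c = M/A = 1078.2292/117.6250 = 9.1667 mm
θ = 231° = 4.031711 rad
V = θ·R_c·A = 4.031711·9.1667·117.6250 = 4347.108 mm³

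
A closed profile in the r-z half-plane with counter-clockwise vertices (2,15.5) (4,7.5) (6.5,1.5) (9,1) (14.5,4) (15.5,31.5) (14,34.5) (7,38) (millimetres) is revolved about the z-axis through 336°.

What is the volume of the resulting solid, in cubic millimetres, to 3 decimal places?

Profile (r,z), 8 vertices: (2,15.5) (4,7.5) (6.5,1.5) (9,1) (14.5,4) (15.5,31.5) (14,34.5) (7,38)
edge 0: (2,15.5)→(4,7.5)  cross = 2·7.5 − 4·15.5 = -47.0000; (r_i+r_j)·cross = 6·-47.0000 = -282.0000
edge 1: (4,7.5)→(6.5,1.5)  cross = 4·1.5 − 6.5·7.5 = -42.7500; (r_i+r_j)·cross = 10.5·-42.7500 = -448.8750
edge 2: (6.5,1.5)→(9,1)  cross = 6.5·1 − 9·1.5 = -7.0000; (r_i+r_j)·cross = 15.5·-7.0000 = -108.5000
edge 3: (9,1)→(14.5,4)  cross = 9·4 − 14.5·1 = 21.5000; (r_i+r_j)·cross = 23.5·21.5000 = 505.2500
edge 4: (14.5,4)→(15.5,31.5)  cross = 14.5·31.5 − 15.5·4 = 394.7500; (r_i+r_j)·cross = 30·394.7500 = 11842.5000
edge 5: (15.5,31.5)→(14,34.5)  cross = 15.5·34.5 − 14·31.5 = 93.7500; (r_i+r_j)·cross = 29.5·93.7500 = 2765.6250
edge 6: (14,34.5)→(7,38)  cross = 14·38 − 7·34.5 = 290.5000; (r_i+r_j)·cross = 21·290.5000 = 6100.5000
edge 7: (7,38)→(2,15.5)  cross = 7·15.5 − 2·38 = 32.5000; (r_i+r_j)·cross = 9·32.5000 = 292.5000
Σcross = 736.2500 → A = |Σcross|/2 = 368.1250 mm²
Σ(r_i+r_j)·cross = 20667.0000 → first moment M = |Σ|/6 = 3444.5000
R_c = M/A = 3444.5000/368.1250 = 9.3569 mm
θ = 336° = 5.864306 rad
V = θ·R_c·A = 5.864306·9.3569·368.1250 = 20199.603 mm³

Volume = 20199.603 mm³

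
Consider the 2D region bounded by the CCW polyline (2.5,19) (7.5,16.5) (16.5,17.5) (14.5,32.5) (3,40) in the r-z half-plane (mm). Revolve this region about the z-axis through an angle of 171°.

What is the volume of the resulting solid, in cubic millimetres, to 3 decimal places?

Profile (r,z), 5 vertices: (2.5,19) (7.5,16.5) (16.5,17.5) (14.5,32.5) (3,40)
edge 0: (2.5,19)→(7.5,16.5)  cross = 2.5·16.5 − 7.5·19 = -101.2500; (r_i+r_j)·cross = 10·-101.2500 = -1012.5000
edge 1: (7.5,16.5)→(16.5,17.5)  cross = 7.5·17.5 − 16.5·16.5 = -141.0000; (r_i+r_j)·cross = 24·-141.0000 = -3384.0000
edge 2: (16.5,17.5)→(14.5,32.5)  cross = 16.5·32.5 − 14.5·17.5 = 282.5000; (r_i+r_j)·cross = 31·282.5000 = 8757.5000
edge 3: (14.5,32.5)→(3,40)  cross = 14.5·40 − 3·32.5 = 482.5000; (r_i+r_j)·cross = 17.5·482.5000 = 8443.7500
edge 4: (3,40)→(2.5,19)  cross = 3·19 − 2.5·40 = -43.0000; (r_i+r_j)·cross = 5.5·-43.0000 = -236.5000
Σcross = 479.7500 → A = |Σcross|/2 = 239.8750 mm²
Σ(r_i+r_j)·cross = 12568.2500 → first moment M = |Σ|/6 = 2094.7083
R_c = M/A = 2094.7083/239.8750 = 8.7325 mm
θ = 171° = 2.984513 rad
V = θ·R_c·A = 2.984513·8.7325·239.8750 = 6251.684 mm³

Volume = 6251.684 mm³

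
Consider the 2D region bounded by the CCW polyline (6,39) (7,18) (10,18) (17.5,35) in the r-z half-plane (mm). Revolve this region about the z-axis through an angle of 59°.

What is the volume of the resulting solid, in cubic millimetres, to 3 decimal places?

Volume = 1545.174 mm³

Profile (r,z), 4 vertices: (6,39) (7,18) (10,18) (17.5,35)
edge 0: (6,39)→(7,18)  cross = 6·18 − 7·39 = -165.0000; (r_i+r_j)·cross = 13·-165.0000 = -2145.0000
edge 1: (7,18)→(10,18)  cross = 7·18 − 10·18 = -54.0000; (r_i+r_j)·cross = 17·-54.0000 = -918.0000
edge 2: (10,18)→(17.5,35)  cross = 10·35 − 17.5·18 = 35.0000; (r_i+r_j)·cross = 27.5·35.0000 = 962.5000
edge 3: (17.5,35)→(6,39)  cross = 17.5·39 − 6·35 = 472.5000; (r_i+r_j)·cross = 23.5·472.5000 = 11103.7500
Σcross = 288.5000 → A = |Σcross|/2 = 144.2500 mm²
Σ(r_i+r_j)·cross = 9003.2500 → first moment M = |Σ|/6 = 1500.5417
R_c = M/A = 1500.5417/144.2500 = 10.4024 mm
θ = 59° = 1.029744 rad
V = θ·R_c·A = 1.029744·10.4024·144.2500 = 1545.174 mm³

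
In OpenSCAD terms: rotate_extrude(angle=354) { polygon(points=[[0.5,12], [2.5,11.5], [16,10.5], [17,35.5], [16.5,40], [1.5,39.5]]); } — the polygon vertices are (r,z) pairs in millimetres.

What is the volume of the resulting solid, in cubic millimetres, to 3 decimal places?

Volume = 24371.730 mm³

Profile (r,z), 6 vertices: (0.5,12) (2.5,11.5) (16,10.5) (17,35.5) (16.5,40) (1.5,39.5)
edge 0: (0.5,12)→(2.5,11.5)  cross = 0.5·11.5 − 2.5·12 = -24.2500; (r_i+r_j)·cross = 3·-24.2500 = -72.7500
edge 1: (2.5,11.5)→(16,10.5)  cross = 2.5·10.5 − 16·11.5 = -157.7500; (r_i+r_j)·cross = 18.5·-157.7500 = -2918.3750
edge 2: (16,10.5)→(17,35.5)  cross = 16·35.5 − 17·10.5 = 389.5000; (r_i+r_j)·cross = 33·389.5000 = 12853.5000
edge 3: (17,35.5)→(16.5,40)  cross = 17·40 − 16.5·35.5 = 94.2500; (r_i+r_j)·cross = 33.5·94.2500 = 3157.3750
edge 4: (16.5,40)→(1.5,39.5)  cross = 16.5·39.5 − 1.5·40 = 591.7500; (r_i+r_j)·cross = 18·591.7500 = 10651.5000
edge 5: (1.5,39.5)→(0.5,12)  cross = 1.5·12 − 0.5·39.5 = -1.7500; (r_i+r_j)·cross = 2·-1.7500 = -3.5000
Σcross = 891.7500 → A = |Σcross|/2 = 445.8750 mm²
Σ(r_i+r_j)·cross = 23667.7500 → first moment M = |Σ|/6 = 3944.6250
R_c = M/A = 3944.6250/445.8750 = 8.8469 mm
θ = 354° = 6.178466 rad
V = θ·R_c·A = 6.178466·8.8469·445.8750 = 24371.730 mm³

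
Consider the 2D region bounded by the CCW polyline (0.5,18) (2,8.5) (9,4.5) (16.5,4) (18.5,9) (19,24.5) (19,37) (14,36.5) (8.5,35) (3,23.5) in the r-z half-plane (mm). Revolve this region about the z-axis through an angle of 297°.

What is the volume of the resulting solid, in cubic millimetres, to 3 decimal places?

Profile (r,z), 10 vertices: (0.5,18) (2,8.5) (9,4.5) (16.5,4) (18.5,9) (19,24.5) (19,37) (14,36.5) (8.5,35) (3,23.5)
edge 0: (0.5,18)→(2,8.5)  cross = 0.5·8.5 − 2·18 = -31.7500; (r_i+r_j)·cross = 2.5·-31.7500 = -79.3750
edge 1: (2,8.5)→(9,4.5)  cross = 2·4.5 − 9·8.5 = -67.5000; (r_i+r_j)·cross = 11·-67.5000 = -742.5000
edge 2: (9,4.5)→(16.5,4)  cross = 9·4 − 16.5·4.5 = -38.2500; (r_i+r_j)·cross = 25.5·-38.2500 = -975.3750
edge 3: (16.5,4)→(18.5,9)  cross = 16.5·9 − 18.5·4 = 74.5000; (r_i+r_j)·cross = 35·74.5000 = 2607.5000
edge 4: (18.5,9)→(19,24.5)  cross = 18.5·24.5 − 19·9 = 282.2500; (r_i+r_j)·cross = 37.5·282.2500 = 10584.3750
edge 5: (19,24.5)→(19,37)  cross = 19·37 − 19·24.5 = 237.5000; (r_i+r_j)·cross = 38·237.5000 = 9025.0000
edge 6: (19,37)→(14,36.5)  cross = 19·36.5 − 14·37 = 175.5000; (r_i+r_j)·cross = 33·175.5000 = 5791.5000
edge 7: (14,36.5)→(8.5,35)  cross = 14·35 − 8.5·36.5 = 179.7500; (r_i+r_j)·cross = 22.5·179.7500 = 4044.3750
edge 8: (8.5,35)→(3,23.5)  cross = 8.5·23.5 − 3·35 = 94.7500; (r_i+r_j)·cross = 11.5·94.7500 = 1089.6250
edge 9: (3,23.5)→(0.5,18)  cross = 3·18 − 0.5·23.5 = 42.2500; (r_i+r_j)·cross = 3.5·42.2500 = 147.8750
Σcross = 949.0000 → A = |Σcross|/2 = 474.5000 mm²
Σ(r_i+r_j)·cross = 31493.0000 → first moment M = |Σ|/6 = 5248.8333
R_c = M/A = 5248.8333/474.5000 = 11.0618 mm
θ = 297° = 5.183628 rad
V = θ·R_c·A = 5.183628·11.0618·474.5000 = 27207.999 mm³

Volume = 27207.999 mm³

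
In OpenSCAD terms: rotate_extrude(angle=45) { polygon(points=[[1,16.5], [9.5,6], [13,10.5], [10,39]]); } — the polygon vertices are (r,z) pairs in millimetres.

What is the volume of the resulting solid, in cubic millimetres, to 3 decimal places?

Profile (r,z), 4 vertices: (1,16.5) (9.5,6) (13,10.5) (10,39)
edge 0: (1,16.5)→(9.5,6)  cross = 1·6 − 9.5·16.5 = -150.7500; (r_i+r_j)·cross = 10.5·-150.7500 = -1582.8750
edge 1: (9.5,6)→(13,10.5)  cross = 9.5·10.5 − 13·6 = 21.7500; (r_i+r_j)·cross = 22.5·21.7500 = 489.3750
edge 2: (13,10.5)→(10,39)  cross = 13·39 − 10·10.5 = 402.0000; (r_i+r_j)·cross = 23·402.0000 = 9246.0000
edge 3: (10,39)→(1,16.5)  cross = 10·16.5 − 1·39 = 126.0000; (r_i+r_j)·cross = 11·126.0000 = 1386.0000
Σcross = 399.0000 → A = |Σcross|/2 = 199.5000 mm²
Σ(r_i+r_j)·cross = 9538.5000 → first moment M = |Σ|/6 = 1589.7500
R_c = M/A = 1589.7500/199.5000 = 7.9687 mm
θ = 45° = 0.785398 rad
V = θ·R_c·A = 0.785398·7.9687·199.5000 = 1248.587 mm³

Volume = 1248.587 mm³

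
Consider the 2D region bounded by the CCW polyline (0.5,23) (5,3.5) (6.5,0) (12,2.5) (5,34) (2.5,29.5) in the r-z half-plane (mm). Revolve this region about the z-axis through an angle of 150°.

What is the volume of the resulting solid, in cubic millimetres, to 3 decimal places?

Profile (r,z), 6 vertices: (0.5,23) (5,3.5) (6.5,0) (12,2.5) (5,34) (2.5,29.5)
edge 0: (0.5,23)→(5,3.5)  cross = 0.5·3.5 − 5·23 = -113.2500; (r_i+r_j)·cross = 5.5·-113.2500 = -622.8750
edge 1: (5,3.5)→(6.5,0)  cross = 5·0 − 6.5·3.5 = -22.7500; (r_i+r_j)·cross = 11.5·-22.7500 = -261.6250
edge 2: (6.5,0)→(12,2.5)  cross = 6.5·2.5 − 12·0 = 16.2500; (r_i+r_j)·cross = 18.5·16.2500 = 300.6250
edge 3: (12,2.5)→(5,34)  cross = 12·34 − 5·2.5 = 395.5000; (r_i+r_j)·cross = 17·395.5000 = 6723.5000
edge 4: (5,34)→(2.5,29.5)  cross = 5·29.5 − 2.5·34 = 62.5000; (r_i+r_j)·cross = 7.5·62.5000 = 468.7500
edge 5: (2.5,29.5)→(0.5,23)  cross = 2.5·23 − 0.5·29.5 = 42.7500; (r_i+r_j)·cross = 3·42.7500 = 128.2500
Σcross = 381.0000 → A = |Σcross|/2 = 190.5000 mm²
Σ(r_i+r_j)·cross = 6736.6250 → first moment M = |Σ|/6 = 1122.7708
R_c = M/A = 1122.7708/190.5000 = 5.8938 mm
θ = 150° = 2.617994 rad
V = θ·R_c·A = 2.617994·5.8938·190.5000 = 2939.407 mm³

Volume = 2939.407 mm³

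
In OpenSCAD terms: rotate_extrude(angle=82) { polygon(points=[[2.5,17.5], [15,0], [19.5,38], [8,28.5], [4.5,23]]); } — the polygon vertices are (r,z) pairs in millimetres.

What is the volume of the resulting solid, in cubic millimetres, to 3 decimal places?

Profile (r,z), 5 vertices: (2.5,17.5) (15,0) (19.5,38) (8,28.5) (4.5,23)
edge 0: (2.5,17.5)→(15,0)  cross = 2.5·0 − 15·17.5 = -262.5000; (r_i+r_j)·cross = 17.5·-262.5000 = -4593.7500
edge 1: (15,0)→(19.5,38)  cross = 15·38 − 19.5·0 = 570.0000; (r_i+r_j)·cross = 34.5·570.0000 = 19665.0000
edge 2: (19.5,38)→(8,28.5)  cross = 19.5·28.5 − 8·38 = 251.7500; (r_i+r_j)·cross = 27.5·251.7500 = 6923.1250
edge 3: (8,28.5)→(4.5,23)  cross = 8·23 − 4.5·28.5 = 55.7500; (r_i+r_j)·cross = 12.5·55.7500 = 696.8750
edge 4: (4.5,23)→(2.5,17.5)  cross = 4.5·17.5 − 2.5·23 = 21.2500; (r_i+r_j)·cross = 7·21.2500 = 148.7500
Σcross = 636.2500 → A = |Σcross|/2 = 318.1250 mm²
Σ(r_i+r_j)·cross = 22840.0000 → first moment M = |Σ|/6 = 3806.6667
R_c = M/A = 3806.6667/318.1250 = 11.9659 mm
θ = 82° = 1.431170 rad
V = θ·R_c·A = 1.431170·11.9659·318.1250 = 5447.987 mm³

Volume = 5447.987 mm³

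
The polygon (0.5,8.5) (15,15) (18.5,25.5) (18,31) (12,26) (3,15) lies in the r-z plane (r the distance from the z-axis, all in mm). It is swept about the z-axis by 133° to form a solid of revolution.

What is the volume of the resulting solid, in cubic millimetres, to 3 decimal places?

Profile (r,z), 6 vertices: (0.5,8.5) (15,15) (18.5,25.5) (18,31) (12,26) (3,15)
edge 0: (0.5,8.5)→(15,15)  cross = 0.5·15 − 15·8.5 = -120.0000; (r_i+r_j)·cross = 15.5·-120.0000 = -1860.0000
edge 1: (15,15)→(18.5,25.5)  cross = 15·25.5 − 18.5·15 = 105.0000; (r_i+r_j)·cross = 33.5·105.0000 = 3517.5000
edge 2: (18.5,25.5)→(18,31)  cross = 18.5·31 − 18·25.5 = 114.5000; (r_i+r_j)·cross = 36.5·114.5000 = 4179.2500
edge 3: (18,31)→(12,26)  cross = 18·26 − 12·31 = 96.0000; (r_i+r_j)·cross = 30·96.0000 = 2880.0000
edge 4: (12,26)→(3,15)  cross = 12·15 − 3·26 = 102.0000; (r_i+r_j)·cross = 15·102.0000 = 1530.0000
edge 5: (3,15)→(0.5,8.5)  cross = 3·8.5 − 0.5·15 = 18.0000; (r_i+r_j)·cross = 3.5·18.0000 = 63.0000
Σcross = 315.5000 → A = |Σcross|/2 = 157.7500 mm²
Σ(r_i+r_j)·cross = 10309.7500 → first moment M = |Σ|/6 = 1718.2917
R_c = M/A = 1718.2917/157.7500 = 10.8925 mm
θ = 133° = 2.321288 rad
V = θ·R_c·A = 2.321288·10.8925·157.7500 = 3988.650 mm³

Volume = 3988.650 mm³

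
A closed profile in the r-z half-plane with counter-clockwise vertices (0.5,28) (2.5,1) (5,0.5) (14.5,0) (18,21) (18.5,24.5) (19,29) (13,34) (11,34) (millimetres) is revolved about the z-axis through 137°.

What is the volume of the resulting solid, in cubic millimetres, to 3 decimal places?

Profile (r,z), 9 vertices: (0.5,28) (2.5,1) (5,0.5) (14.5,0) (18,21) (18.5,24.5) (19,29) (13,34) (11,34)
edge 0: (0.5,28)→(2.5,1)  cross = 0.5·1 − 2.5·28 = -69.5000; (r_i+r_j)·cross = 3·-69.5000 = -208.5000
edge 1: (2.5,1)→(5,0.5)  cross = 2.5·0.5 − 5·1 = -3.7500; (r_i+r_j)·cross = 7.5·-3.7500 = -28.1250
edge 2: (5,0.5)→(14.5,0)  cross = 5·0 − 14.5·0.5 = -7.2500; (r_i+r_j)·cross = 19.5·-7.2500 = -141.3750
edge 3: (14.5,0)→(18,21)  cross = 14.5·21 − 18·0 = 304.5000; (r_i+r_j)·cross = 32.5·304.5000 = 9896.2500
edge 4: (18,21)→(18.5,24.5)  cross = 18·24.5 − 18.5·21 = 52.5000; (r_i+r_j)·cross = 36.5·52.5000 = 1916.2500
edge 5: (18.5,24.5)→(19,29)  cross = 18.5·29 − 19·24.5 = 71.0000; (r_i+r_j)·cross = 37.5·71.0000 = 2662.5000
edge 6: (19,29)→(13,34)  cross = 19·34 − 13·29 = 269.0000; (r_i+r_j)·cross = 32·269.0000 = 8608.0000
edge 7: (13,34)→(11,34)  cross = 13·34 − 11·34 = 68.0000; (r_i+r_j)·cross = 24·68.0000 = 1632.0000
edge 8: (11,34)→(0.5,28)  cross = 11·28 − 0.5·34 = 291.0000; (r_i+r_j)·cross = 11.5·291.0000 = 3346.5000
Σcross = 975.5000 → A = |Σcross|/2 = 487.7500 mm²
Σ(r_i+r_j)·cross = 27683.5000 → first moment M = |Σ|/6 = 4613.9167
R_c = M/A = 4613.9167/487.7500 = 9.4596 mm
θ = 137° = 2.391101 rad
V = θ·R_c·A = 2.391101·9.4596·487.7500 = 11032.341 mm³

Volume = 11032.341 mm³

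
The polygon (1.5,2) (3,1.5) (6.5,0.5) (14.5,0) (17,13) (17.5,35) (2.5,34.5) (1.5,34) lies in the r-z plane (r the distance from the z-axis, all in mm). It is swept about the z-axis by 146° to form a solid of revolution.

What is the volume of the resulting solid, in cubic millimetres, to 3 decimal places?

Volume = 12181.578 mm³

Profile (r,z), 8 vertices: (1.5,2) (3,1.5) (6.5,0.5) (14.5,0) (17,13) (17.5,35) (2.5,34.5) (1.5,34)
edge 0: (1.5,2)→(3,1.5)  cross = 1.5·1.5 − 3·2 = -3.7500; (r_i+r_j)·cross = 4.5·-3.7500 = -16.8750
edge 1: (3,1.5)→(6.5,0.5)  cross = 3·0.5 − 6.5·1.5 = -8.2500; (r_i+r_j)·cross = 9.5·-8.2500 = -78.3750
edge 2: (6.5,0.5)→(14.5,0)  cross = 6.5·0 − 14.5·0.5 = -7.2500; (r_i+r_j)·cross = 21·-7.2500 = -152.2500
edge 3: (14.5,0)→(17,13)  cross = 14.5·13 − 17·0 = 188.5000; (r_i+r_j)·cross = 31.5·188.5000 = 5937.7500
edge 4: (17,13)→(17.5,35)  cross = 17·35 − 17.5·13 = 367.5000; (r_i+r_j)·cross = 34.5·367.5000 = 12678.7500
edge 5: (17.5,35)→(2.5,34.5)  cross = 17.5·34.5 − 2.5·35 = 516.2500; (r_i+r_j)·cross = 20·516.2500 = 10325.0000
edge 6: (2.5,34.5)→(1.5,34)  cross = 2.5·34 − 1.5·34.5 = 33.2500; (r_i+r_j)·cross = 4·33.2500 = 133.0000
edge 7: (1.5,34)→(1.5,2)  cross = 1.5·2 − 1.5·34 = -48.0000; (r_i+r_j)·cross = 3·-48.0000 = -144.0000
Σcross = 1038.2500 → A = |Σcross|/2 = 519.1250 mm²
Σ(r_i+r_j)·cross = 28683.0000 → first moment M = |Σ|/6 = 4780.5000
R_c = M/A = 4780.5000/519.1250 = 9.2088 mm
θ = 146° = 2.548181 rad
V = θ·R_c·A = 2.548181·9.2088·519.1250 = 12181.578 mm³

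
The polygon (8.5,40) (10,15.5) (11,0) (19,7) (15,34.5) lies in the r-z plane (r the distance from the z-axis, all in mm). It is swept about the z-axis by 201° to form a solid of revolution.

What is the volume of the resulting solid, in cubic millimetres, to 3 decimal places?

Volume = 11513.915 mm³

Profile (r,z), 5 vertices: (8.5,40) (10,15.5) (11,0) (19,7) (15,34.5)
edge 0: (8.5,40)→(10,15.5)  cross = 8.5·15.5 − 10·40 = -268.2500; (r_i+r_j)·cross = 18.5·-268.2500 = -4962.6250
edge 1: (10,15.5)→(11,0)  cross = 10·0 − 11·15.5 = -170.5000; (r_i+r_j)·cross = 21·-170.5000 = -3580.5000
edge 2: (11,0)→(19,7)  cross = 11·7 − 19·0 = 77.0000; (r_i+r_j)·cross = 30·77.0000 = 2310.0000
edge 3: (19,7)→(15,34.5)  cross = 19·34.5 − 15·7 = 550.5000; (r_i+r_j)·cross = 34·550.5000 = 18717.0000
edge 4: (15,34.5)→(8.5,40)  cross = 15·40 − 8.5·34.5 = 306.7500; (r_i+r_j)·cross = 23.5·306.7500 = 7208.6250
Σcross = 495.5000 → A = |Σcross|/2 = 247.7500 mm²
Σ(r_i+r_j)·cross = 19692.5000 → first moment M = |Σ|/6 = 3282.0833
R_c = M/A = 3282.0833/247.7500 = 13.2476 mm
θ = 201° = 3.508112 rad
V = θ·R_c·A = 3.508112·13.2476·247.7500 = 11513.915 mm³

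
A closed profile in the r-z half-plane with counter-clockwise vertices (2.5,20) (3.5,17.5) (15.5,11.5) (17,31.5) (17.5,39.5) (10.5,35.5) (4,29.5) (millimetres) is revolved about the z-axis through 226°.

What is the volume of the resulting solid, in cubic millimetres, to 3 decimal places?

Volume = 11420.152 mm³

Profile (r,z), 7 vertices: (2.5,20) (3.5,17.5) (15.5,11.5) (17,31.5) (17.5,39.5) (10.5,35.5) (4,29.5)
edge 0: (2.5,20)→(3.5,17.5)  cross = 2.5·17.5 − 3.5·20 = -26.2500; (r_i+r_j)·cross = 6·-26.2500 = -157.5000
edge 1: (3.5,17.5)→(15.5,11.5)  cross = 3.5·11.5 − 15.5·17.5 = -231.0000; (r_i+r_j)·cross = 19·-231.0000 = -4389.0000
edge 2: (15.5,11.5)→(17,31.5)  cross = 15.5·31.5 − 17·11.5 = 292.7500; (r_i+r_j)·cross = 32.5·292.7500 = 9514.3750
edge 3: (17,31.5)→(17.5,39.5)  cross = 17·39.5 − 17.5·31.5 = 120.2500; (r_i+r_j)·cross = 34.5·120.2500 = 4148.6250
edge 4: (17.5,39.5)→(10.5,35.5)  cross = 17.5·35.5 − 10.5·39.5 = 206.5000; (r_i+r_j)·cross = 28·206.5000 = 5782.0000
edge 5: (10.5,35.5)→(4,29.5)  cross = 10.5·29.5 − 4·35.5 = 167.7500; (r_i+r_j)·cross = 14.5·167.7500 = 2432.3750
edge 6: (4,29.5)→(2.5,20)  cross = 4·20 − 2.5·29.5 = 6.2500; (r_i+r_j)·cross = 6.5·6.2500 = 40.6250
Σcross = 536.2500 → A = |Σcross|/2 = 268.1250 mm²
Σ(r_i+r_j)·cross = 17371.5000 → first moment M = |Σ|/6 = 2895.2500
R_c = M/A = 2895.2500/268.1250 = 10.7981 mm
θ = 226° = 3.944444 rad
V = θ·R_c·A = 3.944444·10.7981·268.1250 = 11420.152 mm³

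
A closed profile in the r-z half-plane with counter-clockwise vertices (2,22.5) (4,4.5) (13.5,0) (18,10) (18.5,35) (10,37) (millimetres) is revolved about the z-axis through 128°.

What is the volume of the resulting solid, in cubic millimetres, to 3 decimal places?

Volume = 11278.504 mm³

Profile (r,z), 6 vertices: (2,22.5) (4,4.5) (13.5,0) (18,10) (18.5,35) (10,37)
edge 0: (2,22.5)→(4,4.5)  cross = 2·4.5 − 4·22.5 = -81.0000; (r_i+r_j)·cross = 6·-81.0000 = -486.0000
edge 1: (4,4.5)→(13.5,0)  cross = 4·0 − 13.5·4.5 = -60.7500; (r_i+r_j)·cross = 17.5·-60.7500 = -1063.1250
edge 2: (13.5,0)→(18,10)  cross = 13.5·10 − 18·0 = 135.0000; (r_i+r_j)·cross = 31.5·135.0000 = 4252.5000
edge 3: (18,10)→(18.5,35)  cross = 18·35 − 18.5·10 = 445.0000; (r_i+r_j)·cross = 36.5·445.0000 = 16242.5000
edge 4: (18.5,35)→(10,37)  cross = 18.5·37 − 10·35 = 334.5000; (r_i+r_j)·cross = 28.5·334.5000 = 9533.2500
edge 5: (10,37)→(2,22.5)  cross = 10·22.5 − 2·37 = 151.0000; (r_i+r_j)·cross = 12·151.0000 = 1812.0000
Σcross = 923.7500 → A = |Σcross|/2 = 461.8750 mm²
Σ(r_i+r_j)·cross = 30291.1250 → first moment M = |Σ|/6 = 5048.5208
R_c = M/A = 5048.5208/461.8750 = 10.9305 mm
θ = 128° = 2.234021 rad
V = θ·R_c·A = 2.234021·10.9305·461.8750 = 11278.504 mm³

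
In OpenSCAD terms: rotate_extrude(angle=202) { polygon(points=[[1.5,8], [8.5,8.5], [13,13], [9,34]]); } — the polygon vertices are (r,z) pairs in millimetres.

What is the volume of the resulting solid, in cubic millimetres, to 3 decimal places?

Volume = 4006.217 mm³

Profile (r,z), 4 vertices: (1.5,8) (8.5,8.5) (13,13) (9,34)
edge 0: (1.5,8)→(8.5,8.5)  cross = 1.5·8.5 − 8.5·8 = -55.2500; (r_i+r_j)·cross = 10·-55.2500 = -552.5000
edge 1: (8.5,8.5)→(13,13)  cross = 8.5·13 − 13·8.5 = 0.0000; (r_i+r_j)·cross = 21.5·0.0000 = 0.0000
edge 2: (13,13)→(9,34)  cross = 13·34 − 9·13 = 325.0000; (r_i+r_j)·cross = 22·325.0000 = 7150.0000
edge 3: (9,34)→(1.5,8)  cross = 9·8 − 1.5·34 = 21.0000; (r_i+r_j)·cross = 10.5·21.0000 = 220.5000
Σcross = 290.7500 → A = |Σcross|/2 = 145.3750 mm²
Σ(r_i+r_j)·cross = 6818.0000 → first moment M = |Σ|/6 = 1136.3333
R_c = M/A = 1136.3333/145.3750 = 7.8166 mm
θ = 202° = 3.525565 rad
V = θ·R_c·A = 3.525565·7.8166·145.3750 = 4006.217 mm³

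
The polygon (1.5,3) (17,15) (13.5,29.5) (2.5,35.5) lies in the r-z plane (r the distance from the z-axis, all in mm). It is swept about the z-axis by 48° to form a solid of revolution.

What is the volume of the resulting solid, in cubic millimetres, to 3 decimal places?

Volume = 2080.048 mm³

Profile (r,z), 4 vertices: (1.5,3) (17,15) (13.5,29.5) (2.5,35.5)
edge 0: (1.5,3)→(17,15)  cross = 1.5·15 − 17·3 = -28.5000; (r_i+r_j)·cross = 18.5·-28.5000 = -527.2500
edge 1: (17,15)→(13.5,29.5)  cross = 17·29.5 − 13.5·15 = 299.0000; (r_i+r_j)·cross = 30.5·299.0000 = 9119.5000
edge 2: (13.5,29.5)→(2.5,35.5)  cross = 13.5·35.5 − 2.5·29.5 = 405.5000; (r_i+r_j)·cross = 16·405.5000 = 6488.0000
edge 3: (2.5,35.5)→(1.5,3)  cross = 2.5·3 − 1.5·35.5 = -45.7500; (r_i+r_j)·cross = 4·-45.7500 = -183.0000
Σcross = 630.2500 → A = |Σcross|/2 = 315.1250 mm²
Σ(r_i+r_j)·cross = 14897.2500 → first moment M = |Σ|/6 = 2482.8750
R_c = M/A = 2482.8750/315.1250 = 7.8790 mm
θ = 48° = 0.837758 rad
V = θ·R_c·A = 0.837758·7.8790·315.1250 = 2080.048 mm³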